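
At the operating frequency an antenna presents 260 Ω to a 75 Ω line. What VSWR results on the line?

VSWR ≈ 3.47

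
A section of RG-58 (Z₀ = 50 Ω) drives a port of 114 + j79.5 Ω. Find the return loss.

Γ = (64 + j79.5)/(164 + j79.5), |Γ| = 0.56
RL = −20·log₁₀|Γ| = −20·log₁₀(0.56)

RL ≈ 5.04 dB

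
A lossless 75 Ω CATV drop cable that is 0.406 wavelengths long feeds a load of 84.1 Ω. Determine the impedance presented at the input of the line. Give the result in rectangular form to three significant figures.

Z_in ≈ 77.9 + j8.27 Ω

βl = 2π × 0.406 = 146°
tan(βl) = tan(146°) = -0.67
Z_in = Z_0·(Z_L + jZ_0·tanβl)/(Z_0 + jZ_L·tanβl)
     = 75·(84.1 − j50.3)/(75 − j56.4)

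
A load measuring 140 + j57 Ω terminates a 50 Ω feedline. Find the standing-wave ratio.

Γ = (Z_L − Z_0)/(Z_L + Z_0) = (90 + j57)/(190 + j57)
|Γ| = 107/198 = 0.537
VSWR = (1 + |Γ|)/(1 − |Γ|) = 1.54/0.463

VSWR ≈ 3.32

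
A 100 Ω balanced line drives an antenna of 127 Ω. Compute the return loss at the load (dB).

RL ≈ 18.5 dB

Γ = (127 − 100)/(127 + 100) = 0.119
RL = −20·log₁₀|Γ| = −20·log₁₀(0.119)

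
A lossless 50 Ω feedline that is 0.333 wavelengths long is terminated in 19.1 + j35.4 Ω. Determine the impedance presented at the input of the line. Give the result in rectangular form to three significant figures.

Z_in ≈ 14.2 − j18.9 Ω

βl = 2π × 0.333 = 120°
tan(βl) = tan(120°) = -1.74
Z_in = Z_0·(Z_L + jZ_0·tanβl)/(Z_0 + jZ_L·tanβl)
     = 50·(19.1 − j51.6)/(112 − j33.2)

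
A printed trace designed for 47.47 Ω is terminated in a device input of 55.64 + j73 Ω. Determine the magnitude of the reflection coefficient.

Γ = (Z_L − Z_0)/(Z_L + Z_0) = (8.17 + j73)/(103.1 + j73)
|Γ| = 73.5/126

|Γ| ≈ 0.581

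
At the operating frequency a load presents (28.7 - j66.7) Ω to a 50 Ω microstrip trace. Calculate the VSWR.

Γ = (Z_L − Z_0)/(Z_L + Z_0) = (-21.3 − j66.7)/(78.7 − j66.7)
|Γ| = 70/103 = 0.679
VSWR = (1 + |Γ|)/(1 − |Γ|) = 1.68/0.321

VSWR ≈ 5.23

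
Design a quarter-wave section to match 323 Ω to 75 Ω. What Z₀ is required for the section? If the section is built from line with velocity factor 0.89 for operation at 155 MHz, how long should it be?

Z_qwt = √(Z_0·R_L) = √(75 × 323) = √24220
λ = 0.89·c/f = 1.72 m, so l = λ/4 = 0.431 m

Z_qwt ≈ 156 Ω; length ≈ 43.1 cm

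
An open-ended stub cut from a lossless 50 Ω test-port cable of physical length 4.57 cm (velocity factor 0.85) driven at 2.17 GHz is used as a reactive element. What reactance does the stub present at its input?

λ = v/f = 0.85·c / 2.17 GHz = 0.118 m
βl = 2π·l/λ = 2π × 0.389 = 140°
tan(βl) = -0.839
For an open-ended stub, Z_in = −jZ_0·cot(βl) = −jZ_0/tan(βl)

X_in ≈ 59.6 Ω (inductive)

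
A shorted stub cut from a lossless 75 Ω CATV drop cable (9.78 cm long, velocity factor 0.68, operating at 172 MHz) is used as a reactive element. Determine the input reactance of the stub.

X_in ≈ 42.8 Ω (inductive)

λ = v/f = 0.68·c / 172 MHz = 1.19 m
βl = 2π·l/λ = 2π × 0.0825 = 29.7°
tan(βl) = 0.57
For a shorted stub, Z_in = jZ_0·tan(βl)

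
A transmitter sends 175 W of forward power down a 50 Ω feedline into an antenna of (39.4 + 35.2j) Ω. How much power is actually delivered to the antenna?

P_delivered ≈ 149 W

|Γ| = |(-10.6 + j35.2)/(89.4 + j35.2)| = 0.383
|Γ|² = 0.146
P_refl = |Γ|²·P_inc = 25.6 W, P_del = (1 − |Γ|²)·P_inc = 149 W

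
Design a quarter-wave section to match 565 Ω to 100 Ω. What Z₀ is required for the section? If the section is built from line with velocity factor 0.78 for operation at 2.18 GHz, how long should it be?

Z_qwt = √(Z_0·R_L) = √(100 × 565) = √56500
λ = 0.78·c/f = 0.107 m, so l = λ/4 = 0.0268 m

Z_qwt ≈ 238 Ω; length ≈ 2.68 cm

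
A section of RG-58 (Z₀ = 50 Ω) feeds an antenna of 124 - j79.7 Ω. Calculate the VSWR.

VSWR ≈ 3.63

Γ = (Z_L − Z_0)/(Z_L + Z_0) = (74 − j79.7)/(174 − j79.7)
|Γ| = 109/191 = 0.568
VSWR = (1 + |Γ|)/(1 − |Γ|) = 1.57/0.432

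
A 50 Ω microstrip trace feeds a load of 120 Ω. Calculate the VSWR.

VSWR ≈ 2.4

For a purely resistive load, VSWR = R_L/Z_0 or Z_0/R_L (whichever > 1) = 120/50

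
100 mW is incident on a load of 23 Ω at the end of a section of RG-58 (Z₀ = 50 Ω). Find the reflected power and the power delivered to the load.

Γ = (23 − 50)/(23 + 50) = -0.37
|Γ|² = 0.137
P_refl = |Γ|²·P_inc = 13.7 mW, P_del = (1 − |Γ|²)·P_inc = 86.3 mW

P_reflected ≈ 13.7 mW; P_delivered ≈ 86.3 mW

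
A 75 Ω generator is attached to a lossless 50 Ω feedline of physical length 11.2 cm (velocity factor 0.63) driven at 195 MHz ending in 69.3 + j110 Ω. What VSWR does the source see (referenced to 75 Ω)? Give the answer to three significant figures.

VSWR ≈ 4.32

λ = v/f = 0.63·c / 195 MHz = 0.969 m
βl = 2π·l/λ = 2π × 0.116 = 41.6°
tan(βl) = 0.888
Z_in = Z_0·(Z_L + jZ_0·tanβl)/(Z_0 + jZ_L·tanβl) = 51.1 − j95.9 Ω
Γ_s = (Z_in − Z_s)/(Z_in + Z_s) = (-23.9 − j95.9)/(126 − j95.9), |Γ_s| = 0.624
VSWR = (1 + |Γ_s|)/(1 − |Γ_s|)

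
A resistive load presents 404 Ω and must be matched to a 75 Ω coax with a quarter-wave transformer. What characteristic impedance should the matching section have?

Z_qwt = √(Z_0·R_L) = √(75 × 404) = √30300

Z_qwt ≈ 174 Ω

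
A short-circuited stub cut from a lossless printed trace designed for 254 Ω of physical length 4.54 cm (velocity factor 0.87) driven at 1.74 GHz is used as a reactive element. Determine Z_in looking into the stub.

Z_in ≈ −j739 Ω

λ = v/f = 0.87·c / 1.74 GHz = 0.15 m
βl = 2π·l/λ = 2π × 0.303 = 109°
tan(βl) = -2.91
For a short-circuited stub, Z_in = jZ_0·tan(βl)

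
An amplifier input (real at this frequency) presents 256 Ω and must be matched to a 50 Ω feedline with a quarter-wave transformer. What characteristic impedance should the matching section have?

Z_qwt ≈ 113 Ω

Z_qwt = √(Z_0·R_L) = √(50 × 256) = √12800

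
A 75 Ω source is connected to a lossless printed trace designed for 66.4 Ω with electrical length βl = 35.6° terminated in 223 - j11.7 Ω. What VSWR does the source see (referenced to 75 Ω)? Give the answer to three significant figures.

tan(βl) = 0.716
Z_in = Z_0·(Z_L + jZ_0·tanβl)/(Z_0 + jZ_L·tanβl) = 47.8 − j70.3 Ω
Γ_s = (Z_in − Z_s)/(Z_in + Z_s) = (-27.2 − j70.3)/(123 − j70.3), |Γ_s| = 0.533
VSWR = (1 + |Γ_s|)/(1 − |Γ_s|)

VSWR ≈ 3.28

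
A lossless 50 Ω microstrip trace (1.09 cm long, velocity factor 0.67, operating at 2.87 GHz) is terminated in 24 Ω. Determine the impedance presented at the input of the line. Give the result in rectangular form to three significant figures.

Z_in ≈ 51 + j37.9 Ω

λ = v/f = 0.67·c / 2.87 GHz = 0.07 m
βl = 2π·l/λ = 2π × 0.156 = 56°
tan(βl) = tan(56°) = 1.48
Z_in = Z_0·(Z_L + jZ_0·tanβl)/(Z_0 + jZ_L·tanβl)
     = 50·(24 + j74.2)/(50 + j35.6)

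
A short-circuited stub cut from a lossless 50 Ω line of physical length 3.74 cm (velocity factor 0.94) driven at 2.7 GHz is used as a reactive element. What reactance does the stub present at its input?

X_in ≈ -61.9 Ω (capacitive)

λ = v/f = 0.94·c / 2.7 GHz = 0.104 m
βl = 2π·l/λ = 2π × 0.358 = 129°
tan(βl) = -1.24
For a short-circuited stub, Z_in = jZ_0·tan(βl)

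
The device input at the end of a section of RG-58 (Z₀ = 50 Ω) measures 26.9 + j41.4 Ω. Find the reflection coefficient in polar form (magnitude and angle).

Γ ≈ 0.543 ∠ 90.9°

Γ = (Z_L − Z_0)/(Z_L + Z_0) = (-23.1 + j41.4)/(76.9 + j41.4)
|Γ| = 47.4/87.3 = 0.543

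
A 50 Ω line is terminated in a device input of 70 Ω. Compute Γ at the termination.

Γ = 0.167

Γ = (Z_L − Z_0)/(Z_L + Z_0) = (70 − 50)/(70 + 50) = 20/120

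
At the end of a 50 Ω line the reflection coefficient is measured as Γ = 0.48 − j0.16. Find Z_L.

Z_L ≈ 126 − j54.1 Ω

Z_L = Z_0·(1 + Γ)/(1 − Γ) = 50·(1.48 − j0.16)/(0.52 + j0.16)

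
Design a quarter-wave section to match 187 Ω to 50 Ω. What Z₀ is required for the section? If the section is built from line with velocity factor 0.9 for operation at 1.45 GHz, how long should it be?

Z_qwt ≈ 96.7 Ω; length ≈ 4.66 cm

Z_qwt = √(Z_0·R_L) = √(50 × 187) = √9350
λ = 0.9·c/f = 0.186 m, so l = λ/4 = 0.0466 m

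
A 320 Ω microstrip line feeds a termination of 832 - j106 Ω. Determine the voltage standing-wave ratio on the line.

VSWR ≈ 2.65

Γ = (Z_L − Z_0)/(Z_L + Z_0) = (512 − j106)/(1152 − j106)
|Γ| = 523/1160 = 0.452
VSWR = (1 + |Γ|)/(1 − |Γ|) = 1.45/0.548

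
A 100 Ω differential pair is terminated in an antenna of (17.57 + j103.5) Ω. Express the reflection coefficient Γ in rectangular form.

Γ ≈ 0.0416 + j0.844

Γ = (Z_L − Z_0)/(Z_L + Z_0) = (-82.43 + j103.5)/(117.6 + j103.5)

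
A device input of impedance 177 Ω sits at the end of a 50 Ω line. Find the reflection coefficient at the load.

Γ = 0.559

Γ = (Z_L − Z_0)/(Z_L + Z_0) = (177 − 50)/(177 + 50) = 127/227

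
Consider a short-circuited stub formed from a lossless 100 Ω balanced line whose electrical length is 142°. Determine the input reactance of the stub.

tan(βl) = -0.781
For a short-circuited stub, Z_in = jZ_0·tan(βl)

X_in ≈ -78.1 Ω (capacitive)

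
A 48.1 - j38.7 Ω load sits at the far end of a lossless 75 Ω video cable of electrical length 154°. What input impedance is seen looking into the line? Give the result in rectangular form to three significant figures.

Z_in ≈ 90.5 − j62.8 Ω

tan(βl) = tan(154°) = -0.488
Z_in = Z_0·(Z_L + jZ_0·tanβl)/(Z_0 + jZ_L·tanβl)
     = 75·(48.1 − j75.3)/(56.1 − j23.5)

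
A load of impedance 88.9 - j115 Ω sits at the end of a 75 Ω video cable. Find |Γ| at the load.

|Γ| ≈ 0.579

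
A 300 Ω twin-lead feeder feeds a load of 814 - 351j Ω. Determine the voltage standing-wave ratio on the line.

Γ = (Z_L − Z_0)/(Z_L + Z_0) = (514 − j351)/(1114 − j351)
|Γ| = 622/1170 = 0.533
VSWR = (1 + |Γ|)/(1 − |Γ|) = 1.53/0.467

VSWR ≈ 3.28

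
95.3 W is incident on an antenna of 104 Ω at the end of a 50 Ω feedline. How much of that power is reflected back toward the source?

Γ = (104 − 50)/(104 + 50) = 0.351
|Γ|² = 0.123
P_refl = |Γ|²·P_inc = 11.7 W, P_del = (1 − |Γ|²)·P_inc = 83.6 W

P_reflected ≈ 11.7 W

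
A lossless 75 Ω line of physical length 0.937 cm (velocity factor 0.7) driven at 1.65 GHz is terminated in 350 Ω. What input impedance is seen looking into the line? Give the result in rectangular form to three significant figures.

λ = v/f = 0.7·c / 1.65 GHz = 0.127 m
βl = 2π·l/λ = 2π × 0.0736 = 26.5°
tan(βl) = tan(26.5°) = 0.499
Z_in = Z_0·(Z_L + jZ_0·tanβl)/(Z_0 + jZ_L·tanβl)
     = 75·(350 + j37.4)/(75 + j175)

Z_in ≈ 68.1 − j121 Ω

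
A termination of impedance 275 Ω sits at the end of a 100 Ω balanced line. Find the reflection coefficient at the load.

Γ = 0.467

Γ = (Z_L − Z_0)/(Z_L + Z_0) = (275 − 100)/(275 + 100) = 175/375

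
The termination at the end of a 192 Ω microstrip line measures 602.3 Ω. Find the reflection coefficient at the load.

Γ = 0.517

Γ = (Z_L − Z_0)/(Z_L + Z_0) = (602.3 − 192)/(602.3 + 192) = 410.3/794.3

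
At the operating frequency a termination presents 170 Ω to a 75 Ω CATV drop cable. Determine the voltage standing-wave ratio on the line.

For a purely resistive load, VSWR = R_L/Z_0 or Z_0/R_L (whichever > 1) = 170/75

VSWR ≈ 2.27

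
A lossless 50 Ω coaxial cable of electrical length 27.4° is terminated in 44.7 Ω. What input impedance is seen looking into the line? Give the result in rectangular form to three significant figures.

tan(βl) = tan(27.4°) = 0.518
Z_in = Z_0·(Z_L + jZ_0·tanβl)/(Z_0 + jZ_L·tanβl)
     = 50·(44.7 + j25.9)/(50 + j23.2)

Z_in ≈ 46.7 + j4.28 Ω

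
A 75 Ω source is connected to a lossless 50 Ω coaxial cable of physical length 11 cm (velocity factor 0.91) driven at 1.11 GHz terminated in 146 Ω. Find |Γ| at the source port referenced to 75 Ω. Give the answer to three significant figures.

λ = v/f = 0.91·c / 1.11 GHz = 0.246 m
βl = 2π·l/λ = 2π × 0.447 = 161°
tan(βl) = -0.344
Z_in = Z_0·(Z_L + jZ_0·tanβl)/(Z_0 + jZ_L·tanβl) = 81.3 + j64.4 Ω
Γ_s = (Z_in − Z_s)/(Z_in + Z_s) = (6.25 + j64.4)/(156 + j64.4), |Γ_s| = 0.383

|Γ| ≈ 0.383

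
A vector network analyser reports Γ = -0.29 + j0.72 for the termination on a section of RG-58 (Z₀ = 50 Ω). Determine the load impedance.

Z_L ≈ 9.11 + j33 Ω

Z_L = Z_0·(1 + Γ)/(1 − Γ) = 50·(0.71 + j0.72)/(1.29 − j0.72)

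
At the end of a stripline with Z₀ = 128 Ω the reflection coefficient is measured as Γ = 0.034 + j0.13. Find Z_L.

Z_L = Z_0·(1 + Γ)/(1 − Γ) = 128·(1.03 + j0.13)/(0.966 − j0.13)

Z_L ≈ 132 + j35 Ω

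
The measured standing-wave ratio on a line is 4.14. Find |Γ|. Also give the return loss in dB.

|Γ| = (S − 1)/(S + 1) = (4.14 − 1)/(4.14 + 1) = 3.14/5.14
RL = −20·log₁₀|Γ| = −20·log₁₀(0.611)

|Γ| ≈ 0.611; return loss ≈ 4.28 dB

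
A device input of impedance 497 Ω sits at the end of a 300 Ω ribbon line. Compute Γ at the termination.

Γ = 0.247

Γ = (Z_L − Z_0)/(Z_L + Z_0) = (497 − 300)/(497 + 300) = 197/797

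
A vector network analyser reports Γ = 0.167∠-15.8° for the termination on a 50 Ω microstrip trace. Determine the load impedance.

Z_L ≈ 68.8 − j6.44 Ω

Z_L = Z_0·(1 + Γ)/(1 − Γ) = 50·(1.16 − j0.0455)/(0.839 + j0.0455)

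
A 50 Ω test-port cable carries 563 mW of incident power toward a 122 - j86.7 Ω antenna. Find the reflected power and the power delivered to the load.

P_reflected ≈ 193 mW; P_delivered ≈ 370 mW

|Γ| = |(72 − j86.7)/(172 − j86.7)| = 0.585
|Γ|² = 0.342
P_refl = |Γ|²·P_inc = 193 mW, P_del = (1 − |Γ|²)·P_inc = 370 mW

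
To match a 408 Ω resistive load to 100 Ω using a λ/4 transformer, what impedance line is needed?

Z_qwt ≈ 202 Ω

Z_qwt = √(Z_0·R_L) = √(100 × 408) = √40800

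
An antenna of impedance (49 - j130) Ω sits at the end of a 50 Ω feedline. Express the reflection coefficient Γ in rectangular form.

Γ ≈ 0.629 − j0.487

Γ = (Z_L − Z_0)/(Z_L + Z_0) = (-1 − j130)/(99 − j130)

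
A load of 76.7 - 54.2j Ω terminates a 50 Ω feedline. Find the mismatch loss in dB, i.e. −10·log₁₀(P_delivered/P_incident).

Γ = (26.7 − j54.2)/(126.7 − j54.2), |Γ| = 0.438
|Γ|² = 0.192, so P_del/P_inc = 1 − |Γ|² = 0.808
ML = −10·log₁₀(1 − |Γ|²)

mismatch loss ≈ 0.927 dB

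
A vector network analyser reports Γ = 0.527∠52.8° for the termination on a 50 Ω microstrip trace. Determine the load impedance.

Z_L ≈ 56.4 + j65.5 Ω

Z_L = Z_0·(1 + Γ)/(1 − Γ) = 50·(1.32 + j0.42)/(0.681 − j0.42)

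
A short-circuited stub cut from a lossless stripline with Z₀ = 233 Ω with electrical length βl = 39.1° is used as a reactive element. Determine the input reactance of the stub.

tan(βl) = 0.813
For a short-circuited stub, Z_in = jZ_0·tan(βl)

X_in ≈ 189 Ω (inductive)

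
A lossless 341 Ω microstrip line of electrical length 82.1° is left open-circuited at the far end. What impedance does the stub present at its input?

tan(βl) = 7.21
For an open-circuited stub, Z_in = −jZ_0·cot(βl) = −jZ_0/tan(βl)

Z_in ≈ −j47.3 Ω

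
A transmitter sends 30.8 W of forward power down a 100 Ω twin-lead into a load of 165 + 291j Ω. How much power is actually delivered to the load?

|Γ| = |(65 + j291)/(265 + j291)| = 0.758
|Γ|² = 0.574
P_refl = |Γ|²·P_inc = 17.7 W, P_del = (1 − |Γ|²)·P_inc = 13.1 W

P_delivered ≈ 13.1 W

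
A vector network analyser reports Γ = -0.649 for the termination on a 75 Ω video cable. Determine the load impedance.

Z_L ≈ 16 Ω

Z_L = Z_0·(1 + Γ)/(1 − Γ) = 75·(0.351)/(1.65)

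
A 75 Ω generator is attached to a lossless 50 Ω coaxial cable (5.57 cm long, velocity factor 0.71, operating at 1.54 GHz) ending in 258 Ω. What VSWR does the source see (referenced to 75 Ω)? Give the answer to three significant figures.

λ = v/f = 0.71·c / 1.54 GHz = 0.138 m
βl = 2π·l/λ = 2π × 0.403 = 145°
tan(βl) = -0.701
Z_in = Z_0·(Z_L + jZ_0·tanβl)/(Z_0 + jZ_L·tanβl) = 27.3 + j63.8 Ω
Γ_s = (Z_in − Z_s)/(Z_in + Z_s) = (-47.7 + j63.8)/(102 + j63.8), |Γ_s| = 0.66
VSWR = (1 + |Γ_s|)/(1 − |Γ_s|)

VSWR ≈ 4.89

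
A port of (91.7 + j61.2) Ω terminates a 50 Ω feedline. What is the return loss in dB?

Γ = (41.7 + j61.2)/(141.7 + j61.2), |Γ| = 0.48
RL = −20·log₁₀|Γ| = −20·log₁₀(0.48)

RL ≈ 6.38 dB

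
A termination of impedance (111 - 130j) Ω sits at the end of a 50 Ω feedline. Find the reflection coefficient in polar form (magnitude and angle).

Γ ≈ 0.694 ∠ -25.9°

Γ = (Z_L − Z_0)/(Z_L + Z_0) = (61 − j130)/(161 − j130)
|Γ| = 144/207 = 0.694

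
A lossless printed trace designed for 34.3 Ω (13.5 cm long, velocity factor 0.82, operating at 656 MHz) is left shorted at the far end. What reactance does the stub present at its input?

X_in ≈ -41.5 Ω (capacitive)

λ = v/f = 0.82·c / 656 MHz = 0.375 m
βl = 2π·l/λ = 2π × 0.36 = 130°
tan(βl) = -1.21
For a shorted stub, Z_in = jZ_0·tan(βl)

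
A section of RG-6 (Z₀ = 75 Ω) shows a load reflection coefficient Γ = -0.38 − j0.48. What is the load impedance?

Z_L = Z_0·(1 + Γ)/(1 − Γ) = 75·(0.62 − j0.48)/(1.38 + j0.48)

Z_L ≈ 22 − j33.7 Ω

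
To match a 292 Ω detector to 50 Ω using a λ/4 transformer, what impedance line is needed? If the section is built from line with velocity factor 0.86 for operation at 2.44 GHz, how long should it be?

Z_qwt ≈ 121 Ω; length ≈ 2.64 cm

Z_qwt = √(Z_0·R_L) = √(50 × 292) = √14600
λ = 0.86·c/f = 0.106 m, so l = λ/4 = 0.0264 m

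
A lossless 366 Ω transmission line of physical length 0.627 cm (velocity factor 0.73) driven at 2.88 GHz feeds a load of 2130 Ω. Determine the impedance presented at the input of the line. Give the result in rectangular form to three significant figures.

λ = v/f = 0.73·c / 2.88 GHz = 0.076 m
βl = 2π·l/λ = 2π × 0.0825 = 29.7°
tan(βl) = tan(29.7°) = 0.57
Z_in = Z_0·(Z_L + jZ_0·tanβl)/(Z_0 + jZ_L·tanβl)
     = 366·(2130 + j209)/(366 + j1210)

Z_in ≈ 235 − j571 Ω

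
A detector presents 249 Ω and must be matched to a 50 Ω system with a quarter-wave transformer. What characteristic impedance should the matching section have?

Z_qwt ≈ 112 Ω

Z_qwt = √(Z_0·R_L) = √(50 × 249) = √12450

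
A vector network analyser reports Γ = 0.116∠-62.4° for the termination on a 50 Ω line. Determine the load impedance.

Z_L = Z_0·(1 + Γ)/(1 − Γ) = 50·(1.05 − j0.103)/(0.946 + j0.103)

Z_L ≈ 54.4 − j11.3 Ω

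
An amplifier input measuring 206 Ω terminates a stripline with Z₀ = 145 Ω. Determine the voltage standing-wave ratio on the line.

VSWR ≈ 1.42

For a purely resistive load, VSWR = R_L/Z_0 or Z_0/R_L (whichever > 1) = 206/145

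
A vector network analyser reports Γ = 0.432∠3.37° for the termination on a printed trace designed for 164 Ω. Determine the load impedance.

Z_L ≈ 412 + j25.7 Ω

Z_L = Z_0·(1 + Γ)/(1 − Γ) = 164·(1.43 + j0.0254)/(0.569 − j0.0254)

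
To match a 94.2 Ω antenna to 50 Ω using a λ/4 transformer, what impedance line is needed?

Z_qwt ≈ 68.6 Ω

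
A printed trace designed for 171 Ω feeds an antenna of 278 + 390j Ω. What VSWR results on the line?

VSWR ≈ 5.25

Γ = (Z_L − Z_0)/(Z_L + Z_0) = (107 + j390)/(449 + j390)
|Γ| = 404/595 = 0.68
VSWR = (1 + |Γ|)/(1 − |Γ|) = 1.68/0.32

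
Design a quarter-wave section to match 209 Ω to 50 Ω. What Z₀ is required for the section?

Z_qwt = √(Z_0·R_L) = √(50 × 209) = √10450

Z_qwt ≈ 102 Ω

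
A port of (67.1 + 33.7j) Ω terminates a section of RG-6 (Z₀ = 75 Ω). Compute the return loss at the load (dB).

RL ≈ 12.5 dB

Γ = (-7.9 + j33.7)/(142.1 + j33.7), |Γ| = 0.237
RL = −20·log₁₀|Γ| = −20·log₁₀(0.237)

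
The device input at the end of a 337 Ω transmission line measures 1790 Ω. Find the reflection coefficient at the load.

Γ = (Z_L − Z_0)/(Z_L + Z_0) = (1790 − 337)/(1790 + 337) = 1453/2127

Γ = 0.683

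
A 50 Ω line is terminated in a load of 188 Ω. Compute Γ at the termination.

Γ = (Z_L − Z_0)/(Z_L + Z_0) = (188 − 50)/(188 + 50) = 138/238

Γ = 0.58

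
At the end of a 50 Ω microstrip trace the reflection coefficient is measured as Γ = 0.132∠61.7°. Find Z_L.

Z_L = Z_0·(1 + Γ)/(1 − Γ) = 50·(1.06 + j0.116)/(0.937 − j0.116)

Z_L ≈ 55.1 + j13 Ω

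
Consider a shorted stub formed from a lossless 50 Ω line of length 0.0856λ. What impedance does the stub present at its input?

Z_in ≈ +j29.8 Ω

βl = 2π × 0.0856 = 30.8°
tan(βl) = 0.596
For a shorted stub, Z_in = jZ_0·tan(βl)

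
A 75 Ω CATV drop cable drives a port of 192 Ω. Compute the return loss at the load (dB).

Γ = (192 − 75)/(192 + 75) = 0.438
RL = −20·log₁₀|Γ| = −20·log₁₀(0.438)

RL ≈ 7.17 dB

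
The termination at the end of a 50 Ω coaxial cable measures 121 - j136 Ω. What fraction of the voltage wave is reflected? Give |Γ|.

Γ = (Z_L − Z_0)/(Z_L + Z_0) = (71 − j136)/(171 − j136)
|Γ| = 153/218

|Γ| ≈ 0.702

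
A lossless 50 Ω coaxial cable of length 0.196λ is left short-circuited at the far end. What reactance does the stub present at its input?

X_in ≈ 142 Ω (inductive)

βl = 2π × 0.196 = 70.6°
tan(βl) = 2.83
For a short-circuited stub, Z_in = jZ_0·tan(βl)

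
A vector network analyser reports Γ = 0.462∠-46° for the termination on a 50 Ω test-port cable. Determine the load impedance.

Z_L ≈ 68.8 − j58.1 Ω

Z_L = Z_0·(1 + Γ)/(1 − Γ) = 50·(1.32 − j0.332)/(0.679 + j0.332)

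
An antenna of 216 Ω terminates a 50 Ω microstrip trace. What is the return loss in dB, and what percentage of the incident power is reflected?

Γ = (216 − 50)/(216 + 50) = 0.624
RL = −20·log₁₀(0.624) = 4.1 dB
P_refl/P_inc = |Γ|² = 0.389

RL ≈ 4.1 dB; 38.9% of incident power reflected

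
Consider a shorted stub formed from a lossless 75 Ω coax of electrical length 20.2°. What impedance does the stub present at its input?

tan(βl) = 0.368
For a shorted stub, Z_in = jZ_0·tan(βl)

Z_in ≈ +j27.6 Ω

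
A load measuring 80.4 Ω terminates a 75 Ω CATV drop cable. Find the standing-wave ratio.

VSWR ≈ 1.07

For a purely resistive load, VSWR = R_L/Z_0 or Z_0/R_L (whichever > 1) = 80.4/75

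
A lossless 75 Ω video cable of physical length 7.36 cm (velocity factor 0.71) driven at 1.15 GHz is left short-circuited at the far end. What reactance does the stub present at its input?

λ = v/f = 0.71·c / 1.15 GHz = 0.185 m
βl = 2π·l/λ = 2π × 0.397 = 143°
tan(βl) = -0.752
For a short-circuited stub, Z_in = jZ_0·tan(βl)

X_in ≈ -56.4 Ω (capacitive)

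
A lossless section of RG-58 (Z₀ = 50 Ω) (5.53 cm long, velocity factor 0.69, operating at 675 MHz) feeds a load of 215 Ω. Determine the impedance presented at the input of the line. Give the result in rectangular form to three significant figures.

Z_in ≈ 14 − j21.9 Ω

λ = v/f = 0.69·c / 675 MHz = 0.307 m
βl = 2π·l/λ = 2π × 0.18 = 64.9°
tan(βl) = tan(64.9°) = 2.14
Z_in = Z_0·(Z_L + jZ_0·tanβl)/(Z_0 + jZ_L·tanβl)
     = 50·(215 + j107)/(50 + j459)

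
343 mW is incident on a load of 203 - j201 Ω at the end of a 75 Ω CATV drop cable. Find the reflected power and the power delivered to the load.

|Γ| = |(128 − j201)/(278 − j201)| = 0.695
|Γ|² = 0.483
P_refl = |Γ|²·P_inc = 166 mW, P_del = (1 − |Γ|²)·P_inc = 177 mW

P_reflected ≈ 166 mW; P_delivered ≈ 177 mW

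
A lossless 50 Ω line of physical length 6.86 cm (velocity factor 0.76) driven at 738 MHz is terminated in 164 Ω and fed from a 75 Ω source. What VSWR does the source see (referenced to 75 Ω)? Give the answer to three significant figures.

VSWR ≈ 4.84

λ = v/f = 0.76·c / 738 MHz = 0.309 m
βl = 2π·l/λ = 2π × 0.222 = 79.9°
tan(βl) = 5.64
Z_in = Z_0·(Z_L + jZ_0·tanβl)/(Z_0 + jZ_L·tanβl) = 15.7 − j8.02 Ω
Γ_s = (Z_in − Z_s)/(Z_in + Z_s) = (-59.3 − j8.02)/(90.7 − j8.02), |Γ_s| = 0.658
VSWR = (1 + |Γ_s|)/(1 − |Γ_s|)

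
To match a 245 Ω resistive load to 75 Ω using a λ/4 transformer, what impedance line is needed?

Z_qwt = √(Z_0·R_L) = √(75 × 245) = √18380

Z_qwt ≈ 136 Ω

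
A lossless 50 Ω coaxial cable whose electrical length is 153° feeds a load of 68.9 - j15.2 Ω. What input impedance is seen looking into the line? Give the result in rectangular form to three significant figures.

tan(βl) = tan(153°) = -0.51
Z_in = Z_0·(Z_L + jZ_0·tanβl)/(Z_0 + jZ_L·tanβl)
     = 50·(68.9 − j40.7)/(42.3 − j35.1)

Z_in ≈ 71.9 + j11.6 Ω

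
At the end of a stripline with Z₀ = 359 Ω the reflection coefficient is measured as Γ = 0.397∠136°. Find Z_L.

Z_L = Z_0·(1 + Γ)/(1 − Γ) = 359·(0.714 + j0.276)/(1.29 − j0.276)

Z_L ≈ 175 + j115 Ω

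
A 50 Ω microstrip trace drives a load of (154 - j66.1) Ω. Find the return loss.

RL ≈ 4.81 dB

Γ = (104 − j66.1)/(204 − j66.1), |Γ| = 0.575
RL = −20·log₁₀|Γ| = −20·log₁₀(0.575)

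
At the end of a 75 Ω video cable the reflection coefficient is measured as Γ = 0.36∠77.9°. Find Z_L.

Z_L ≈ 66.7 + j54 Ω

Z_L = Z_0·(1 + Γ)/(1 − Γ) = 75·(1.08 + j0.352)/(0.925 − j0.352)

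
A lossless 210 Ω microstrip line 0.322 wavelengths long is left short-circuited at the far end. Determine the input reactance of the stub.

βl = 2π × 0.322 = 116°
tan(βl) = -2.06
For a short-circuited stub, Z_in = jZ_0·tan(βl)

X_in ≈ -432 Ω (capacitive)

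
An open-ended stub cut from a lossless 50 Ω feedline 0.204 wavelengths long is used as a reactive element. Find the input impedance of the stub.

βl = 2π × 0.204 = 73.4°
tan(βl) = 3.36
For an open-ended stub, Z_in = −jZ_0·cot(βl) = −jZ_0/tan(βl)

Z_in ≈ −j14.9 Ω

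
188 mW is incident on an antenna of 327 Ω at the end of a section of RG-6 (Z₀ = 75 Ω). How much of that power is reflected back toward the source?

P_reflected ≈ 73.9 mW

Γ = (327 − 75)/(327 + 75) = 0.627
|Γ|² = 0.393
P_refl = |Γ|²·P_inc = 73.9 mW, P_del = (1 − |Γ|²)·P_inc = 114 mW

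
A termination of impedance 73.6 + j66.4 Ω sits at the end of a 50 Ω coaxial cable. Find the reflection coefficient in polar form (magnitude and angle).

Γ ≈ 0.502 ∠ 42.2°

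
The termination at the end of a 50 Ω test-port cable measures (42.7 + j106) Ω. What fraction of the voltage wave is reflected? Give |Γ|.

|Γ| ≈ 0.755

Γ = (Z_L − Z_0)/(Z_L + Z_0) = (-7.3 + j106)/(92.7 + j106)
|Γ| = 106/141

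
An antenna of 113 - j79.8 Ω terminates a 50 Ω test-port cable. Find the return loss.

RL ≈ 5.03 dB

Γ = (63 − j79.8)/(163 − j79.8), |Γ| = 0.56
RL = −20·log₁₀|Γ| = −20·log₁₀(0.56)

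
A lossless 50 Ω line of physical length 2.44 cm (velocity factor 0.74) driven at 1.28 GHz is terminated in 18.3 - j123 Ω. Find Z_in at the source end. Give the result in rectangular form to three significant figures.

Z_in ≈ 2.81 − j15.8 Ω

λ = v/f = 0.74·c / 1.28 GHz = 0.173 m
βl = 2π·l/λ = 2π × 0.141 = 50.6°
tan(βl) = tan(50.6°) = 1.22
Z_in = Z_0·(Z_L + jZ_0·tanβl)/(Z_0 + jZ_L·tanβl)
     = 50·(18.3 − j62)/(200 + j22.3)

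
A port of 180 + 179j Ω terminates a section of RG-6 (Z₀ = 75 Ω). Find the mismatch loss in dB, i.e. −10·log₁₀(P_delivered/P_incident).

mismatch loss ≈ 2.55 dB

Γ = (105 + j179)/(255 + j179), |Γ| = 0.666
|Γ|² = 0.444, so P_del/P_inc = 1 − |Γ|² = 0.556
ML = −10·log₁₀(1 − |Γ|²)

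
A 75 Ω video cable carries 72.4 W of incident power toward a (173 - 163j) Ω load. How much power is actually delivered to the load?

P_delivered ≈ 42.7 W

|Γ| = |(98 − j163)/(248 − j163)| = 0.641
|Γ|² = 0.411
P_refl = |Γ|²·P_inc = 29.7 W, P_del = (1 − |Γ|²)·P_inc = 42.7 W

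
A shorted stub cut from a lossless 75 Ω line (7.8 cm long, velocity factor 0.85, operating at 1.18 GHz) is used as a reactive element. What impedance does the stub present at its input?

Z_in ≈ −j89.6 Ω

λ = v/f = 0.85·c / 1.18 GHz = 0.216 m
βl = 2π·l/λ = 2π × 0.361 = 130°
tan(βl) = -1.19
For a shorted stub, Z_in = jZ_0·tan(βl)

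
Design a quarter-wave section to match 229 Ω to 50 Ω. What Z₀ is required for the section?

Z_qwt = √(Z_0·R_L) = √(50 × 229) = √11450

Z_qwt ≈ 107 Ω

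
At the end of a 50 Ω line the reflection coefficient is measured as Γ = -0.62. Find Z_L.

Z_L = Z_0·(1 + Γ)/(1 − Γ) = 50·(0.38)/(1.62)

Z_L ≈ 11.7 Ω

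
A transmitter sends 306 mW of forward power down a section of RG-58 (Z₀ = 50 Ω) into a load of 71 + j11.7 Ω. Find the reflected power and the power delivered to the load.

P_reflected ≈ 12 mW; P_delivered ≈ 294 mW

|Γ| = |(21 + j11.7)/(121 + j11.7)| = 0.198
|Γ|² = 0.0391
P_refl = |Γ|²·P_inc = 12 mW, P_del = (1 − |Γ|²)·P_inc = 294 mW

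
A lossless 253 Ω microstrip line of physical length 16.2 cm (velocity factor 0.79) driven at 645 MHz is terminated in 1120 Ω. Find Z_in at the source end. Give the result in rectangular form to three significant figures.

λ = v/f = 0.79·c / 645 MHz = 0.367 m
βl = 2π·l/λ = 2π × 0.441 = 159°
tan(βl) = tan(159°) = -0.39
Z_in = Z_0·(Z_L + jZ_0·tanβl)/(Z_0 + jZ_L·tanβl)
     = 253·(1120 − j98.5)/(253 − j436)

Z_in ≈ 325 + j461 Ω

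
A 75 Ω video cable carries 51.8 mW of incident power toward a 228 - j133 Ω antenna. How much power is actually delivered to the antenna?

|Γ| = |(153 − j133)/(303 − j133)| = 0.613
|Γ|² = 0.375
P_refl = |Γ|²·P_inc = 19.4 mW, P_del = (1 − |Γ|²)·P_inc = 32.4 mW

P_delivered ≈ 32.4 mW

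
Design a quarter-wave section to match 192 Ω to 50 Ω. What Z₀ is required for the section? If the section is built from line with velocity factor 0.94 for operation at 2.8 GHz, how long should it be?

Z_qwt = √(Z_0·R_L) = √(50 × 192) = √9600
λ = 0.94·c/f = 0.101 m, so l = λ/4 = 0.0252 m

Z_qwt ≈ 98 Ω; length ≈ 2.52 cm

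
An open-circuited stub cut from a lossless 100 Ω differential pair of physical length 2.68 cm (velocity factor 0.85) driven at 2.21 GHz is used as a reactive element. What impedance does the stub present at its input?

Z_in ≈ −j11.2 Ω

λ = v/f = 0.85·c / 2.21 GHz = 0.115 m
βl = 2π·l/λ = 2π × 0.232 = 83.6°
tan(βl) = 8.94
For an open-circuited stub, Z_in = −jZ_0·cot(βl) = −jZ_0/tan(βl)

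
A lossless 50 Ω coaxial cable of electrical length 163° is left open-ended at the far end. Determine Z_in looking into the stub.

Z_in ≈ +j164 Ω

tan(βl) = -0.306
For an open-ended stub, Z_in = −jZ_0·cot(βl) = −jZ_0/tan(βl)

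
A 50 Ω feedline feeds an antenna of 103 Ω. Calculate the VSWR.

VSWR ≈ 2.06

Γ = (103 − 50)/(103 + 50) = 0.346
VSWR = (1 + 0.346)/(1 − 0.346)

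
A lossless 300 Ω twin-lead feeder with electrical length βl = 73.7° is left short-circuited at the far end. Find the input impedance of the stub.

Z_in ≈ +j1030 Ω

tan(βl) = 3.42
For a short-circuited stub, Z_in = jZ_0·tan(βl)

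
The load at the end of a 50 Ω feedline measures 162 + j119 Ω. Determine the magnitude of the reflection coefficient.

|Γ| ≈ 0.672

Γ = (Z_L − Z_0)/(Z_L + Z_0) = (112 + j119)/(212 + j119)
|Γ| = 163/243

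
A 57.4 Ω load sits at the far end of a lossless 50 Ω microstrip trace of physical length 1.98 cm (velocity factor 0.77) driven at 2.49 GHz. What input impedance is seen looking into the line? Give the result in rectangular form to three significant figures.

λ = v/f = 0.77·c / 2.49 GHz = 0.0928 m
βl = 2π·l/λ = 2π × 0.213 = 76.8°
tan(βl) = tan(76.8°) = 4.28
Z_in = Z_0·(Z_L + jZ_0·tanβl)/(Z_0 + jZ_L·tanβl)
     = 50·(57.4 + j214)/(50 + j245)

Z_in ≈ 44.1 − j2.71 Ω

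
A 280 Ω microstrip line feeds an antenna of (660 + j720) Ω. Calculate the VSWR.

Γ = (Z_L − Z_0)/(Z_L + Z_0) = (380 + j720)/(940 + j720)
|Γ| = 814/1180 = 0.688
VSWR = (1 + |Γ|)/(1 − |Γ|) = 1.69/0.312

VSWR ≈ 5.4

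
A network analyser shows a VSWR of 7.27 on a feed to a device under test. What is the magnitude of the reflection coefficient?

|Γ| ≈ 0.758

|Γ| = (S − 1)/(S + 1) = (7.27 − 1)/(7.27 + 1) = 6.27/8.27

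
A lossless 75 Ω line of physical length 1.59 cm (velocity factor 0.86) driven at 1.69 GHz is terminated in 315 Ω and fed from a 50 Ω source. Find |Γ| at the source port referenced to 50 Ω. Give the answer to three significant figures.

|Γ| ≈ 0.669

λ = v/f = 0.86·c / 1.69 GHz = 0.153 m
βl = 2π·l/λ = 2π × 0.104 = 37.5°
tan(βl) = 0.767
Z_in = Z_0·(Z_L + jZ_0·tanβl)/(Z_0 + jZ_L·tanβl) = 44 − j84.1 Ω
Γ_s = (Z_in − Z_s)/(Z_in + Z_s) = (-6.04 − j84.1)/(94 − j84.1), |Γ_s| = 0.669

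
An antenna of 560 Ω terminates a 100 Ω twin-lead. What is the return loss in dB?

RL ≈ 3.14 dB

Γ = (560 − 100)/(560 + 100) = 0.697
RL = −20·log₁₀|Γ| = −20·log₁₀(0.697)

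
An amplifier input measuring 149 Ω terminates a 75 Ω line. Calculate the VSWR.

VSWR ≈ 1.99

For a purely resistive load, VSWR = R_L/Z_0 or Z_0/R_L (whichever > 1) = 149/75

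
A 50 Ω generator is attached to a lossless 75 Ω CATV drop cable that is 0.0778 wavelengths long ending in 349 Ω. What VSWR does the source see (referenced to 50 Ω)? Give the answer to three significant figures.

βl = 2π × 0.0778 = 28°
tan(βl) = 0.532
Z_in = Z_0·(Z_L + jZ_0·tanβl)/(Z_0 + jZ_L·tanβl) = 62.8 − j116 Ω
Γ_s = (Z_in − Z_s)/(Z_in + Z_s) = (12.8 − j116)/(113 − j116), |Γ_s| = 0.72
VSWR = (1 + |Γ_s|)/(1 − |Γ_s|)

VSWR ≈ 6.14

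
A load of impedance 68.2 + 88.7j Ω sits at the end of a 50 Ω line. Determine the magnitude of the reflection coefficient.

Γ = (Z_L − Z_0)/(Z_L + Z_0) = (18.2 + j88.7)/(118.2 + j88.7)
|Γ| = 90.5/148

|Γ| ≈ 0.613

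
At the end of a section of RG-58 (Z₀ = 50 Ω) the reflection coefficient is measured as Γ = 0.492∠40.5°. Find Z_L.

Z_L ≈ 76.7 + j64.7 Ω

Z_L = Z_0·(1 + Γ)/(1 − Γ) = 50·(1.37 + j0.32)/(0.626 − j0.32)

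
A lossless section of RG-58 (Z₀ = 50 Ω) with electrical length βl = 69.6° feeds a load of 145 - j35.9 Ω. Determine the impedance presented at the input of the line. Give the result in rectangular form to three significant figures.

tan(βl) = tan(69.6°) = 2.69
Z_in = Z_0·(Z_L + jZ_0·tanβl)/(Z_0 + jZ_L·tanβl)
     = 50·(145 + j98.5)/(147 + j390)

Z_in ≈ 17.2 − j12.1 Ω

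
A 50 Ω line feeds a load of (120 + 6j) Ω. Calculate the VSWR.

VSWR ≈ 2.41

Γ = (Z_L − Z_0)/(Z_L + Z_0) = (70 + j6)/(170 + j6)
|Γ| = 70.3/170 = 0.413
VSWR = (1 + |Γ|)/(1 − |Γ|) = 1.41/0.587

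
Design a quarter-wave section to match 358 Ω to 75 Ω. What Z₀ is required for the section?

Z_qwt ≈ 164 Ω

Z_qwt = √(Z_0·R_L) = √(75 × 358) = √26850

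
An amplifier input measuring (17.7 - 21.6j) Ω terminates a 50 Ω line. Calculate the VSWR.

VSWR ≈ 3.41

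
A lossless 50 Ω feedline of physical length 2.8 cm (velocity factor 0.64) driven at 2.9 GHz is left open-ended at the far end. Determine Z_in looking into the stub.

λ = v/f = 0.64·c / 2.9 GHz = 0.0662 m
βl = 2π·l/λ = 2π × 0.423 = 152°
tan(βl) = -0.526
For an open-ended stub, Z_in = −jZ_0·cot(βl) = −jZ_0/tan(βl)

Z_in ≈ +j95 Ω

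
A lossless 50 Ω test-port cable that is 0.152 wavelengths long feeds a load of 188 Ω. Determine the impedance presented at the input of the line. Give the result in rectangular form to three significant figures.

βl = 2π × 0.152 = 54.7°
tan(βl) = tan(54.7°) = 1.41
Z_in = Z_0·(Z_L + jZ_0·tanβl)/(Z_0 + jZ_L·tanβl)
     = 50·(188 + j70.7)/(50 + j266)

Z_in ≈ 19.3 − j31.7 Ω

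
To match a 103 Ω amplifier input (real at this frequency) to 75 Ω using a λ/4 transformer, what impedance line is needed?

Z_qwt ≈ 87.9 Ω

Z_qwt = √(Z_0·R_L) = √(75 × 103) = √7725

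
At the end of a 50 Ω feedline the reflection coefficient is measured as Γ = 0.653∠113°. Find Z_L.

Z_L = Z_0·(1 + Γ)/(1 − Γ) = 50·(0.745 + j0.601)/(1.26 − j0.601)

Z_L ≈ 14.8 + j31 Ω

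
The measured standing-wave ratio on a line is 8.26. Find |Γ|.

|Γ| ≈ 0.784

|Γ| = (S − 1)/(S + 1) = (8.26 − 1)/(8.26 + 1) = 7.26/9.26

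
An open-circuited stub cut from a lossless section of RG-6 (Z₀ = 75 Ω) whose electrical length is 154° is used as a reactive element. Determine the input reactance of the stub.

X_in ≈ 154 Ω (inductive)

tan(βl) = -0.488
For an open-circuited stub, Z_in = −jZ_0·cot(βl) = −jZ_0/tan(βl)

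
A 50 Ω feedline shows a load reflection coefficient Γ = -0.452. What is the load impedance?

Z_L = Z_0·(1 + Γ)/(1 − Γ) = 50·(0.548)/(1.45)

Z_L ≈ 18.9 Ω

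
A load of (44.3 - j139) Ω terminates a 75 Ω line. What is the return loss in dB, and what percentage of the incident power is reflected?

RL ≈ 2.19 dB; 60.4% of incident power reflected

Γ = (-30.7 − j139)/(119.3 − j139), |Γ| = 0.777
RL = −20·log₁₀(0.777) = 2.19 dB
P_refl/P_inc = |Γ|² = 0.604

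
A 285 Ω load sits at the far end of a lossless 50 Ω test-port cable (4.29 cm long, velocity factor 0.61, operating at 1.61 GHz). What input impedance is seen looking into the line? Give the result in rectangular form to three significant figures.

Z_in ≈ 17.5 + j48.4 Ω

λ = v/f = 0.61·c / 1.61 GHz = 0.114 m
βl = 2π·l/λ = 2π × 0.377 = 136°
tan(βl) = tan(136°) = -0.97
Z_in = Z_0·(Z_L + jZ_0·tanβl)/(Z_0 + jZ_L·tanβl)
     = 50·(285 − j48.5)/(50 − j276)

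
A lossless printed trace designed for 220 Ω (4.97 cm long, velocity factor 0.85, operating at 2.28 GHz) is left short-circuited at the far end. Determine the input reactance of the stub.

λ = v/f = 0.85·c / 2.28 GHz = 0.112 m
βl = 2π·l/λ = 2π × 0.444 = 160°
tan(βl) = -0.364
For a short-circuited stub, Z_in = jZ_0·tan(βl)

X_in ≈ -80.2 Ω (capacitive)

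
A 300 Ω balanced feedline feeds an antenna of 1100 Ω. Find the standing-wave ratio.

VSWR ≈ 3.67

For a purely resistive load, VSWR = R_L/Z_0 or Z_0/R_L (whichever > 1) = 1100/300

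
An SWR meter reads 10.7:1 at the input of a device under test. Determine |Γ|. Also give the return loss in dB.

|Γ| = (S − 1)/(S + 1) = (10.7 − 1)/(10.7 + 1) = 9.7/11.7
RL = −20·log₁₀|Γ| = −20·log₁₀(0.829)

|Γ| ≈ 0.829; return loss ≈ 1.63 dB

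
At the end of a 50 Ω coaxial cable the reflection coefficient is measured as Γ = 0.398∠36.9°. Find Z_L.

Z_L ≈ 80.6 + j45.8 Ω

Z_L = Z_0·(1 + Γ)/(1 − Γ) = 50·(1.32 + j0.239)/(0.682 − j0.239)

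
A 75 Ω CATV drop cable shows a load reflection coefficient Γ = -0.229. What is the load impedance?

Z_L = Z_0·(1 + Γ)/(1 − Γ) = 75·(0.771)/(1.23)

Z_L ≈ 47.1 Ω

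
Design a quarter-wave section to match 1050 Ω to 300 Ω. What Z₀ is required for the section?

Z_qwt ≈ 561 Ω

Z_qwt = √(Z_0·R_L) = √(300 × 1050) = √315000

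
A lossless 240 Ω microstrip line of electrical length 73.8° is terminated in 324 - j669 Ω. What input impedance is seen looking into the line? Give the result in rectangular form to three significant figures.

tan(βl) = tan(73.8°) = 3.44
Z_in = Z_0·(Z_L + jZ_0·tanβl)/(Z_0 + jZ_L·tanβl)
     = 240·(324 + j157)/(2540 + j1120)

Z_in ≈ 31.1 + j1.19 Ω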